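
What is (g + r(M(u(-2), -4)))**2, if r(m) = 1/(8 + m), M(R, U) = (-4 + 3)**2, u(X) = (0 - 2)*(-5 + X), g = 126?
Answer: 1288225/81 ≈ 15904.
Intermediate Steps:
u(X) = 10 - 2*X (u(X) = -2*(-5 + X) = 10 - 2*X)
M(R, U) = 1 (M(R, U) = (-1)**2 = 1)
(g + r(M(u(-2), -4)))**2 = (126 + 1/(8 + 1))**2 = (126 + 1/9)**2 = (1135/9)**2 = 1288225/81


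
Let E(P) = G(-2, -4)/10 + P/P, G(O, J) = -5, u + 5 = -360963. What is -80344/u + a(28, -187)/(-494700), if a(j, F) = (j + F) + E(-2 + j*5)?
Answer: 9950847557/44642717400 ≈ 0.22290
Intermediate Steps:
u = -360968 (u = -5 - 360963 = -360968)
E(P) = ½ (E(P) = -5/10 + P/P = -5*⅒ + 1 = -½ + 1 = ½)
a(j, F) = ½ + F + j (a(j, F) = (j + F) + ½ = (F + j) + ½ = ½ + F + j)
-80344/u + a(28, -187)/(-494700) = -80344/(-360968) + (½ - 187 + 28)/(-494700) = -80344*(-1/360968) - 317/2*(-1/494700) = 10043/45121 + 317/989400 = 9950847557/44642717400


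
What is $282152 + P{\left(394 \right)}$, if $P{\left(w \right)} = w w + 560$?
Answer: $437948$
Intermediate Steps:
$P{\left(w \right)} = 560 + w^{2}$ ($P{\left(w \right)} = w^{2} + 560 = 560 + w^{2}$)
$282152 + P{\left(394 \right)} = 282152 + \left(560 + 394^{2}\right) = 282152 + \left(560 + 155236\right) = 282152 + 155796 = 437948$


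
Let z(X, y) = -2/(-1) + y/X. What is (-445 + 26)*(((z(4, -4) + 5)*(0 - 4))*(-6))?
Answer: -60336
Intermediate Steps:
z(X, y) = 2 + y/X (z(X, y) = -2*(-1) + y/X = 2 + y/X)
(-445 + 26)*(((z(4, -4) + 5)*(0 - 4))*(-6)) = (-445 + 26)*((((2 - 4/4) + 5)*(0 - 4))*(-6)) = -419*((2 - 4*¼) + 5)*(-4)*(-6) = -419*((2 - 1) + 5)*(-4)*(-6) = -419*(1 + 5)*(-4)*(-6) = -419*6*(-4)*(-6) = -(-10056)*(-6) = -419*144 = -60336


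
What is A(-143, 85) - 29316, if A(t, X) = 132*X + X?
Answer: -18011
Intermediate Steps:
A(t, X) = 133*X
A(-143, 85) - 29316 = 133*85 - 29316 = 11305 - 29316 = -18011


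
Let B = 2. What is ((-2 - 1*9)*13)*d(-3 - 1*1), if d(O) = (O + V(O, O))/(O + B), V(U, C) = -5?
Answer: -1287/2 ≈ -643.50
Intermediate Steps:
d(O) = (-5 + O)/(2 + O) (d(O) = (O - 5)/(O + 2) = (-5 + O)/(2 + O))
((-2 - 1*9)*13)*d(-3 - 1*1) = ((-2 - 1*9)*13)*((-5 + (-3 - 1*1))/(2 + (-3 - 1*1))) = ((-2 - 9)*13)*((-5 + (-3 - 1))/(2 + (-3 - 1))) = (-11*13)*((-5 - 4)/(2 - 4)) = -143*(-9)/(-2) = -(-143)*(-9)/2 = -143*9/2 = -1287/2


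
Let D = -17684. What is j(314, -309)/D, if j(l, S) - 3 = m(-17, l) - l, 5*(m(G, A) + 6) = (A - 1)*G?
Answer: 3453/44210 ≈ 0.078104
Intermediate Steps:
m(G, A) = -6 + G*(-1 + A)/5 (m(G, A) = -6 + ((A - 1)*G)/5 = -6 + ((-1 + A)*G)/5 = -6 + (G*(-1 + A))/5 = -6 + G*(-1 + A)/5)
j(l, S) = ⅖ - 22*l/5 (j(l, S) = 3 + ((-6 - ⅕*(-17) + (⅕)*l*(-17)) - l) = 3 + ((-6 + 17/5 - 17*l/5) - l) = 3 + ((-13/5 - 17*l/5) - l) = 3 + (-13/5 - 22*l/5) = ⅖ - 22*l/5)
j(314, -309)/D = (⅖ - 22/5*314)/(-17684) = (⅖ - 6908/5)*(-1/17684) = -6906/5*(-1/17684) = 3453/44210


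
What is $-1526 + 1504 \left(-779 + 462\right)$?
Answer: $-478294$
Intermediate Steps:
$-1526 + 1504 \left(-779 + 462\right) = -1526 + 1504 \left(-317\right) = -1526 - 476768 = -478294$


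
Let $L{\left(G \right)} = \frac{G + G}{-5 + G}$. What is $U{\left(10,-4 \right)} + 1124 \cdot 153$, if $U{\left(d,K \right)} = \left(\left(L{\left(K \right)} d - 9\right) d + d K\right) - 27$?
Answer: $\frac{1547135}{9} \approx 1.719 \cdot 10^{5}$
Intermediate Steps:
$L{\left(G \right)} = \frac{2 G}{-5 + G}$
$U{\left(d,K \right)} = -27 + K d + d \left(-9 + \frac{2 K d}{-5 + K}\right)$ ($U{\left(d,K \right)} = \left(\left(\frac{2 K}{-5 + K} d - 9\right) d + d K\right) - 27 = \left(\left(\frac{2 K d}{-5 + K} - 9\right) d + K d\right) - 27 = \left(\left(-9 + \frac{2 K d}{-5 + K}\right) d + K d\right) - 27 = \left(d \left(-9 + \frac{2 K d}{-5 + K}\right) + K d\right) - 27 = \left(K d + d \left(-9 + \frac{2 K d}{-5 + K}\right)\right) - 27 = -27 + K d + d \left(-9 + \frac{2 K d}{-5 + K}\right)$)
$U{\left(10,-4 \right)} + 1124 \cdot 153 = \frac{\left(-5 - 4\right) \left(-27 - 90 - 40\right) + 2 \left(-4\right) 10^{2}}{-5 - 4} + 1124 \cdot 153 = \frac{- 9 \left(-27 - 90 - 40\right) + 2 \left(-4\right) 100}{-9} + 171972 = - \frac{\left(-9\right) \left(-157\right) - 800}{9} + 171972 = - \frac{1413 - 800}{9} + 171972 = \left(- \frac{1}{9}\right) 613 + 171972 = - \frac{613}{9} + 171972 = \frac{1547135}{9}$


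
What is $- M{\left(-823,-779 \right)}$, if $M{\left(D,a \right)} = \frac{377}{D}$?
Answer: $\frac{377}{823} \approx 0.45808$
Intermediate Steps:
$- M{\left(-823,-779 \right)} = - \frac{377}{-823} = - \frac{377 \left(-1\right)}{823} = \left(-1\right) \left(- \frac{377}{823}\right) = \frac{377}{823}$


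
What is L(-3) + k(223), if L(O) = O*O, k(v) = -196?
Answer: -187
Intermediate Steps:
L(O) = O²
L(-3) + k(223) = (-3)² - 196 = 9 - 196 = -187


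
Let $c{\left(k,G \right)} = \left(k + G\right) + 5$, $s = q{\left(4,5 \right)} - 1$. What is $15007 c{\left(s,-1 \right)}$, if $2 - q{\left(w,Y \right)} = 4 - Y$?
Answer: $90042$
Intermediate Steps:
$q{\left(w,Y \right)} = -2 + Y$ ($q{\left(w,Y \right)} = 2 - \left(4 - Y\right) = 2 + \left(-4 + Y\right) = -2 + Y$)
$s = 2$ ($s = \left(-2 + 5\right) - 1 = 3 - 1 = 2$)
$c{\left(k,G \right)} = 5 + G + k$ ($c{\left(k,G \right)} = \left(G + k\right) + 5 = 5 + G + k$)
$15007 c{\left(s,-1 \right)} = 15007 \left(5 - 1 + 2\right) = 15007 \cdot 6 = 90042$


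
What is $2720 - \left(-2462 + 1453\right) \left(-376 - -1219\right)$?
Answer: $853307$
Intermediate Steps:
$2720 - \left(-2462 + 1453\right) \left(-376 - -1219\right) = 2720 - - 1009 \left(-376 + 1219\right) = 2720 - \left(-1009\right) 843 = 2720 - -850587 = 2720 + 850587 = 853307$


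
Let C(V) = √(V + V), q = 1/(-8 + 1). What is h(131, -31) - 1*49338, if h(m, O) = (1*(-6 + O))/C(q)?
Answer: -49338 + 37*I*√14/2 ≈ -49338.0 + 69.221*I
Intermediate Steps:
q = -⅐ (q = 1/(-7) = -⅐ ≈ -0.14286)
C(V) = √2*√V (C(V) = √(2*V) = √2*√V)
h(m, O) = -I*√14*(-6 + O)/2 (h(m, O) = (1*(-6 + O))/((√2*√(-⅐))) = (-6 + O)/((√2*(I*√7/7))) = (-6 + O)/((I*√14/7)) = (-6 + O)*(-I*√14/2) = -I*√14*(-6 + O)/2)
h(131, -31) - 1*49338 = I*√14*(6 - 1*(-31))/2 - 1*49338 = I*√14*(6 + 31)/2 - 49338 = (½)*I*√14*37 - 49338 = 37*I*√14/2 - 49338 = -49338 + 37*I*√14/2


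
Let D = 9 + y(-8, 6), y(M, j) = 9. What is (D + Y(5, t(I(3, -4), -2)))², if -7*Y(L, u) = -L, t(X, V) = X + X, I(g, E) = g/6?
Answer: 17161/49 ≈ 350.22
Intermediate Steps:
I(g, E) = g/6 (I(g, E) = g*(⅙) = g/6)
t(X, V) = 2*X
D = 18 (D = 9 + 9 = 18)
Y(L, u) = L/7 (Y(L, u) = -(-1)*L/7 = L/7)
(D + Y(5, t(I(3, -4), -2)))² = (18 + (⅐)*5)² = (18 + 5/7)² = (131/7)² = 17161/49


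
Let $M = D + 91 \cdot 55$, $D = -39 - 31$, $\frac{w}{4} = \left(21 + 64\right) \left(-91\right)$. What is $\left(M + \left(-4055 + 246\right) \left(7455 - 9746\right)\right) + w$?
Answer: $8700414$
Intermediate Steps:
$w = -30940$ ($w = 4 \left(21 + 64\right) \left(-91\right) = 4 \cdot 85 \left(-91\right) = 4 \left(-7735\right) = -30940$)
$D = -70$ ($D = -39 - 31 = -70$)
$M = 4935$ ($M = -70 + 91 \cdot 55 = -70 + 5005 = 4935$)
$\left(M + \left(-4055 + 246\right) \left(7455 - 9746\right)\right) + w = \left(4935 + \left(-4055 + 246\right) \left(7455 - 9746\right)\right) - 30940 = \left(4935 - -8726419\right) - 30940 = \left(4935 + 8726419\right) - 30940 = 8731354 - 30940 = 8700414$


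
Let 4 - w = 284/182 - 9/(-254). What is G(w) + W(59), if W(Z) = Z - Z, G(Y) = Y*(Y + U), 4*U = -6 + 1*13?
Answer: 10671304053/1068513992 ≈ 9.9870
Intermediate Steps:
U = 7/4 (U = (-6 + 1*13)/4 = (-6 + 13)/4 = (1/4)*7 = 7/4 ≈ 1.7500)
w = 55569/23114 (w = 4 - (284/182 - 9/(-254)) = 4 - (284*(1/182) - 9*(-1/254)) = 4 - (142/91 + 9/254) = 4 - 1*36887/23114 = 4 - 36887/23114 = 55569/23114 ≈ 2.4041)
G(Y) = Y*(7/4 + Y) (G(Y) = Y*(Y + 7/4) = Y*(7/4 + Y))
W(Z) = 0
G(w) + W(59) = (1/4)*(55569/23114)*(7 + 4*(55569/23114)) + 0 = (1/4)*(55569/23114)*(7 + 111138/11557) + 0 = (1/4)*(55569/23114)*(192037/11557) + 0 = 10671304053/1068513992 + 0 = 10671304053/1068513992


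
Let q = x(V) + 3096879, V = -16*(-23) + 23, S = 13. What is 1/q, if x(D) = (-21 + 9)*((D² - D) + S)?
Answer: 1/1266843 ≈ 7.8936e-7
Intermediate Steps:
V = 391 (V = 368 + 23 = 391)
x(D) = -156 - 12*D² + 12*D (x(D) = (-21 + 9)*((D² - D) + 13) = -12*(13 + D² - D) = -156 - 12*D² + 12*D)
q = 1266843 (q = (-156 - 12*391² + 12*391) + 3096879 = (-156 - 12*152881 + 4692) + 3096879 = (-156 - 1834572 + 4692) + 3096879 = -1830036 + 3096879 = 1266843)
1/q = 1/1266843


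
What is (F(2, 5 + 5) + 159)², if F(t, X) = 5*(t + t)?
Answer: 32041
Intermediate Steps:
F(t, X) = 10*t (F(t, X) = 5*(2*t) = 10*t)
(F(2, 5 + 5) + 159)² = (10*2 + 159)² = (20 + 159)² = 179² = 32041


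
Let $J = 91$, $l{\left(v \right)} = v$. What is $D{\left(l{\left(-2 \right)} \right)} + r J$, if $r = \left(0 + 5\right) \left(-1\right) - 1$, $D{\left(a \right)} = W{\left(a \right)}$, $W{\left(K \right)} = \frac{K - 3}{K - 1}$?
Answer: $- \frac{1633}{3} \approx -544.33$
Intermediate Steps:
$W{\left(K \right)} = \frac{-3 + K}{-1 + K}$
$D{\left(a \right)} = \frac{-3 + a}{-1 + a}$
$r = -6$ ($r = 5 \left(-1\right) - 1 = -5 - 1 = -6$)
$D{\left(l{\left(-2 \right)} \right)} + r J = \frac{-3 - 2}{-1 - 2} - 546 = \frac{1}{-3} \left(-5\right) - 546 = \left(- \frac{1}{3}\right) \left(-5\right) - 546 = \frac{5}{3} - 546 = - \frac{1633}{3}$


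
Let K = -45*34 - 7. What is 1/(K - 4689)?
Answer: -1/6226 ≈ -0.00016062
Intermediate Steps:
K = -1537 (K = -1530 - 7 = -1537)
1/(K - 4689) = 1/(-1537 - 4689) = 1/(-6226) = -1/6226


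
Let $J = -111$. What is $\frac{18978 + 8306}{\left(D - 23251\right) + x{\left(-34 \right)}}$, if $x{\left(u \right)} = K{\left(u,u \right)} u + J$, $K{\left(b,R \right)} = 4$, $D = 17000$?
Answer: $- \frac{718}{171} \approx -4.1988$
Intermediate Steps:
$x{\left(u \right)} = -111 + 4 u$ ($x{\left(u \right)} = 4 u - 111 = -111 + 4 u$)
$\frac{18978 + 8306}{\left(D - 23251\right) + x{\left(-34 \right)}} = \frac{18978 + 8306}{\left(17000 - 23251\right) + \left(-111 + 4 \left(-34\right)\right)} = \frac{27284}{\left(17000 - 23251\right) - 247} = \frac{27284}{-6251 - 247} = \frac{27284}{-6498} = 27284 \left(- \frac{1}{6498}\right) = - \frac{718}{171}$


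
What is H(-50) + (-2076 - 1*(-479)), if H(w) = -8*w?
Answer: -1197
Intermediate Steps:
H(-50) + (-2076 - 1*(-479)) = -8*(-50) + (-2076 - 1*(-479)) = 400 + (-2076 + 479) = 400 - 1597 = -1197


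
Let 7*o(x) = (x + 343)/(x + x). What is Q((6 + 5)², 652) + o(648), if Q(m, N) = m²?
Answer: 132824143/9072 ≈ 14641.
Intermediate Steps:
o(x) = (343 + x)/(14*x) (o(x) = ((x + 343)/(x + x))/7 = ((343 + x)/((2*x)))/7 = ((343 + x)*(1/(2*x)))/7 = ((343 + x)/(2*x))/7 = (343 + x)/(14*x))
Q((6 + 5)², 652) + o(648) = ((6 + 5)²)² + (1/14)*(343 + 648)/648 = (11²)² + (1/14)*(1/648)*991 = 121² + 991/9072 = 14641 + 991/9072 = 132824143/9072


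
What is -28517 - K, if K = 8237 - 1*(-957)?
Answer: -37711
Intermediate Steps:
K = 9194 (K = 8237 + 957 = 9194)
-28517 - K = -28517 - 1*9194 = -28517 - 9194 = -37711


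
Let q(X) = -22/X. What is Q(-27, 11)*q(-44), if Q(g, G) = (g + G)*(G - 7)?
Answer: -32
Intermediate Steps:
Q(g, G) = (-7 + G)*(G + g) (Q(g, G) = (G + g)*(-7 + G) = (-7 + G)*(G + g))
Q(-27, 11)*q(-44) = (11**2 - 7*11 - 7*(-27) + 11*(-27))*(-22/(-44)) = (121 - 77 + 189 - 297)*(-22*(-1/44)) = -64*1/2 = -32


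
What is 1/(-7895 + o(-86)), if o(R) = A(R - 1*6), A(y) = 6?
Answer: -1/7889 ≈ -0.00012676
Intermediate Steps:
o(R) = 6
1/(-7895 + o(-86)) = 1/(-7895 + 6) = 1/(-7889) = -1/7889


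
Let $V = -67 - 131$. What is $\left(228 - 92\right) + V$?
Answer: $-62$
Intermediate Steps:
$V = -198$ ($V = -67 - 131 = -198$)
$\left(228 - 92\right) + V = \left(228 - 92\right) - 198 = 136 - 198 = -62$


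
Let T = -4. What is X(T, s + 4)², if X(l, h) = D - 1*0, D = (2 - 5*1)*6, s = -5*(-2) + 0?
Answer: 324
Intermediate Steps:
s = 10 (s = 10 + 0 = 10)
D = -18 (D = (2 - 5)*6 = -3*6 = -18)
X(l, h) = -18 (X(l, h) = -18 - 1*0 = -18 + 0 = -18)
X(T, s + 4)² = (-18)² = 324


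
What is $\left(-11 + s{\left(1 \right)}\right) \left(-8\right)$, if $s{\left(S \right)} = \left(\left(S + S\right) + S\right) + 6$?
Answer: $16$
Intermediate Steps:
$s{\left(S \right)} = 6 + 3 S$ ($s{\left(S \right)} = \left(2 S + S\right) + 6 = 3 S + 6 = 6 + 3 S$)
$\left(-11 + s{\left(1 \right)}\right) \left(-8\right) = \left(-11 + \left(6 + 3 \cdot 1\right)\right) \left(-8\right) = \left(-11 + \left(6 + 3\right)\right) \left(-8\right) = \left(-11 + 9\right) \left(-8\right) = \left(-2\right) \left(-8\right) = 16$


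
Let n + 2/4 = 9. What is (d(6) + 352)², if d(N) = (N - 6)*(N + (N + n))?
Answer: 123904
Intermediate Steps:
n = 17/2 (n = -½ + 9 = 17/2 ≈ 8.5000)
d(N) = (-6 + N)*(17/2 + 2*N) (d(N) = (N - 6)*(N + (N + 17/2)) = (-6 + N)*(N + (17/2 + N)) = (-6 + N)*(17/2 + 2*N))
(d(6) + 352)² = ((-51 + 2*6² - 7/2*6) + 352)² = ((-51 + 2*36 - 21) + 352)² = ((-51 + 72 - 21) + 352)² = (0 + 352)² = 352² = 123904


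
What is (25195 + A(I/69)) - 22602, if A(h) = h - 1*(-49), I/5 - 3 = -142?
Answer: 181603/69 ≈ 2631.9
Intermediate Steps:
I = -695 (I = 15 + 5*(-142) = 15 - 710 = -695)
A(h) = 49 + h (A(h) = h + 49 = 49 + h)
(25195 + A(I/69)) - 22602 = (25195 + (49 - 695/69)) - 22602 = (25195 + 2686/69) - 22602 = 1741141/69 - 22602 = 181603/69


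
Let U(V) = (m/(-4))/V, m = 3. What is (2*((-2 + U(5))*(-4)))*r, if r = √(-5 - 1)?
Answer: 86*I*√6/5 ≈ 42.131*I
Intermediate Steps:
U(V) = -3/(4*V) (U(V) = (3/(-4))/V = (3*(-¼))/V = -3/(4*V))
r = I*√6 (r = √(-6) = I*√6 ≈ 2.4495*I)
(2*((-2 + U(5))*(-4)))*r = (2*((-2 - ¾/5)*(-4)))*(I*√6) = (2*((-2 - ¾*⅕)*(-4)))*(I*√6) = (2*((-2 - 3/20)*(-4)))*(I*√6) = (2*(-43/20*(-4)))*(I*√6) = (2*(43/5))*(I*√6) = 86*(I*√6)/5 = 86*I*√6/5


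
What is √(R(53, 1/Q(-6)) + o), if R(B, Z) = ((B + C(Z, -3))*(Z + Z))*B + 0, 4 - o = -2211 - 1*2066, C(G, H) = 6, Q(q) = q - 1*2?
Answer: √13997/2 ≈ 59.154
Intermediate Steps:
Q(q) = -2 + q (Q(q) = q - 2 = -2 + q)
o = 4281 (o = 4 - (-2211 - 1*2066) = 4 - (-2211 - 2066) = 4 - 1*(-4277) = 4 + 4277 = 4281)
R(B, Z) = 2*B*Z*(6 + B) (R(B, Z) = ((B + 6)*(Z + Z))*B + 0 = ((6 + B)*(2*Z))*B + 0 = (2*Z*(6 + B))*B + 0 = 2*B*Z*(6 + B) + 0 = 2*B*Z*(6 + B))
√(R(53, 1/Q(-6)) + o) = √(2*53*(6 + 53)/(-2 - 6) + 4281) = √(2*53*59/(-8) + 4281) = √(2*53*(-⅛)*59 + 4281) = √(-3127/4 + 4281) = √(13997/4) = √13997/2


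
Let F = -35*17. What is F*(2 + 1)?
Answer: -1785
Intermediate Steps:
F = -595
F*(2 + 1) = -595*(2 + 1) = -595*3 = -1785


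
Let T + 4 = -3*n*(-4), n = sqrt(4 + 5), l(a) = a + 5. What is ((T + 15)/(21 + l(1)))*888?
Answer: 13912/9 ≈ 1545.8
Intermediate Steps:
l(a) = 5 + a
n = 3 (n = sqrt(9) = 3)
T = 32 (T = -4 - 3*3*(-4) = -4 - 9*(-4) = -4 + 36 = 32)
((T + 15)/(21 + l(1)))*888 = ((32 + 15)/(21 + (5 + 1)))*888 = (47/(21 + 6))*888 = (47/27)*888 = 13912/9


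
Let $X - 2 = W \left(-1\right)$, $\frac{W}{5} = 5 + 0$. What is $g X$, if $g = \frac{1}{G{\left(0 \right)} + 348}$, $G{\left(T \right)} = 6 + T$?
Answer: $- \frac{23}{354} \approx -0.064972$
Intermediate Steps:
$W = 25$ ($W = 5 \left(5 + 0\right) = 5 \cdot 5 = 25$)
$g = \frac{1}{354}$ ($g = \frac{1}{\left(6 + 0\right) + 348} = \frac{1}{6 + 348} = \frac{1}{354} \approx 0.0028249$)
$X = -23$ ($X = 2 + 25 \left(-1\right) = 2 - 25 = -23$)
$g X = \frac{1}{354} \left(-23\right) = - \frac{23}{354}$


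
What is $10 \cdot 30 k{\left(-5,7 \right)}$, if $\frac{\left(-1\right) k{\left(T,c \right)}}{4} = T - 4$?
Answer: $10800$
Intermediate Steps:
$k{\left(T,c \right)} = 16 - 4 T$ ($k{\left(T,c \right)} = - 4 \left(T - 4\right) = - 4 \left(-4 + T\right) = 16 - 4 T$)
$10 \cdot 30 k{\left(-5,7 \right)} = 10 \cdot 30 \left(16 - -20\right) = 300 \left(16 + 20\right) = 300 \cdot 36 = 10800$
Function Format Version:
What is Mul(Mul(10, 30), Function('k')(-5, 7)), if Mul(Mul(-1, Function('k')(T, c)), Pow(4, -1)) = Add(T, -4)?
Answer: 10800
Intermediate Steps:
Function('k')(T, c) = Add(16, Mul(-4, T)) (Function('k')(T, c) = Mul(-4, Add(T, -4)) = Mul(-4, Add(-4, T)) = Add(16, Mul(-4, T)))
Mul(Mul(10, 30), Function('k')(-5, 7)) = Mul(Mul(10, 30), Add(16, Mul(-4, -5))) = Mul(300, Add(16, 20)) = Mul(300, 36) = 10800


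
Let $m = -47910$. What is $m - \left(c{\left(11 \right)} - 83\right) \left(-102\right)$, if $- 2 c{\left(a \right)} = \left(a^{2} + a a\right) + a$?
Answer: $-69279$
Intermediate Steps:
$c{\left(a \right)} = - a^{2} - \frac{a}{2}$ ($c{\left(a \right)} = - \frac{\left(a^{2} + a a\right) + a}{2} = - \frac{\left(a^{2} + a^{2}\right) + a}{2} = - \frac{2 a^{2} + a}{2} = - \frac{a + 2 a^{2}}{2} = - a^{2} - \frac{a}{2}$)
$m - \left(c{\left(11 \right)} - 83\right) \left(-102\right) = -47910 - \left(\left(-1\right) 11 \left(\frac{1}{2} + 11\right) - 83\right) \left(-102\right) = -47910 - \left(\left(-1\right) 11 \cdot \frac{23}{2} - 83\right) \left(-102\right) = -47910 - \left(- \frac{253}{2} - 83\right) \left(-102\right) = -47910 - \left(- \frac{419}{2}\right) \left(-102\right) = -47910 - 21369 = -69279$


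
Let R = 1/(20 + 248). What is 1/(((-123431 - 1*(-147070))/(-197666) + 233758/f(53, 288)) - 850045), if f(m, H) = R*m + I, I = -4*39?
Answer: -168439670/143434038007851 ≈ -1.1743e-6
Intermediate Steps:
R = 1/268 ≈ 0.0037313
I = -156
f(m, H) = -156 + m/268 (f(m, H) = m/268 - 156 = -156 + m/268)
1/(((-123431 - 1*(-147070))/(-197666) + 233758/f(53, 288)) - 850045) = 1/(((-123431 - 1*(-147070))/(-197666) + 233758/(-156 + (1/268)*53)) - 850045) = 1/(((-123431 + 147070)*(-1/197666) + 233758/(-156 + 53/268)) - 850045) = 1/((23639*(-1/197666) + 233758/(-41755/268)) - 850045) = 1/((-3377/28238 + 233758*(-268/41755)) - 850045) = 1/((-3377/28238 - 8949592/5965) - 850045) = 1/(-252738722701/168439670 - 850045) = 1/(-143434038007851/168439670) = -168439670/143434038007851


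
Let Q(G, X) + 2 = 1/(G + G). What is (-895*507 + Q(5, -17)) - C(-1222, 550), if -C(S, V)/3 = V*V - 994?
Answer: 4507511/10 ≈ 4.5075e+5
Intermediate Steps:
Q(G, X) = -2 + 1/(2*G) (Q(G, X) = -2 + 1/(G + G) = -2 + 1/(2*G))
C(S, V) = 2982 - 3*V² (C(S, V) = -3*(V*V - 994) = -3*(V² - 994) = -3*(-994 + V²) = 2982 - 3*V²)
(-895*507 + Q(5, -17)) - C(-1222, 550) = (-895*507 + (-2 + (½)/5)) - (2982 - 3*550²) = (-453765 + (-2 + (½)*(⅕))) - (2982 - 3*302500) = (-453765 + (-2 + ⅒)) - (2982 - 907500) = (-453765 - 19/10) - 1*(-904518) = -4537669/10 + 904518 = 4507511/10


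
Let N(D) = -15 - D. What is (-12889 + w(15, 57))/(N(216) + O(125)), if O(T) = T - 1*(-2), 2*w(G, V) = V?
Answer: 25721/208 ≈ 123.66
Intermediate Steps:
w(G, V) = V/2
O(T) = 2 + T (O(T) = T + 2 = 2 + T)
(-12889 + w(15, 57))/(N(216) + O(125)) = (-12889 + (½)*57)/((-15 - 1*216) + (2 + 125)) = (-12889 + 57/2)/((-15 - 216) + 127) = -25721/(2*(-231 + 127)) = -25721/2/(-104) = -25721/2*(-1/104) = 25721/208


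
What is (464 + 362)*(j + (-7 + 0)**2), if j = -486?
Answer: -360962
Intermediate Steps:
(464 + 362)*(j + (-7 + 0)**2) = (464 + 362)*(-486 + (-7 + 0)**2) = 826*(-486 + (-7)**2) = 826*(-486 + 49) = 826*(-437) = -360962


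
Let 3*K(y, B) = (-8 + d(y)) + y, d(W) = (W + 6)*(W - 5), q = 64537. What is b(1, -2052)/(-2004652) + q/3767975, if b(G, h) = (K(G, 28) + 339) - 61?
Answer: 385112066347/22660435859100 ≈ 0.016995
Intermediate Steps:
d(W) = (-5 + W)*(6 + W) (d(W) = (6 + W)*(-5 + W) = (-5 + W)*(6 + W))
K(y, B) = -38/3 + y**2/3 + 2*y/3 (K(y, B) = ((-8 + (-30 + y + y**2)) + y)/3 = ((-38 + y + y**2) + y)/3 = (-38 + y**2 + 2*y)/3 = -38/3 + y**2/3 + 2*y/3)
b(G, h) = 796/3 + G**2/3 + 2*G/3 (b(G, h) = ((-38/3 + G**2/3 + 2*G/3) + 339) - 61 = (979/3 + G**2/3 + 2*G/3) - 61 = 796/3 + G**2/3 + 2*G/3)
b(1, -2052)/(-2004652) + q/3767975 = (796/3 + (1/3)*1**2 + (2/3)*1)/(-2004652) + 64537/3767975 = (796/3 + (1/3)*1 + 2/3)*(-1/2004652) + 64537*(1/3767975) = (796/3 + 1/3 + 2/3)*(-1/2004652) + 64537/3767975 = (799/3)*(-1/2004652) + 64537/3767975 = -799/6013956 + 64537/3767975 = 385112066347/22660435859100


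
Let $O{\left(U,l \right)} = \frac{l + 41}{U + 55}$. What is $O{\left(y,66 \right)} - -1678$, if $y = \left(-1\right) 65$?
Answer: $\frac{16673}{10} \approx 1667.3$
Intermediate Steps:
$y = -65$
$O{\left(U,l \right)} = \frac{41 + l}{55 + U}$
$O{\left(y,66 \right)} - -1678 = \frac{41 + 66}{55 - 65} - -1678 = \frac{1}{-10} \cdot 107 + 1678 = \left(- \frac{1}{10}\right) 107 + 1678 = - \frac{107}{10} + 1678 = \frac{16673}{10}$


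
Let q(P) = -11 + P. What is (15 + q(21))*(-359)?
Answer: -8975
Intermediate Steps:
(15 + q(21))*(-359) = (15 + (-11 + 21))*(-359) = (15 + 10)*(-359) = 25*(-359) = -8975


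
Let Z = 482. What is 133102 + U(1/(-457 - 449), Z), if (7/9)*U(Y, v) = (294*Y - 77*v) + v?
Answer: 90905485/1057 ≈ 86003.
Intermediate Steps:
U(Y, v) = 378*Y - 684*v/7 (U(Y, v) = 9*((294*Y - 77*v) + v)/7 = 9*((-77*v + 294*Y) + v)/7 = 9*(-76*v + 294*Y)/7 = 378*Y - 684*v/7)
133102 + U(1/(-457 - 449), Z) = 133102 + (378/(-457 - 449) - 684/7*482) = 133102 + (378/(-906) - 329688/7) = 133102 + (378*(-1/906) - 329688/7) = 133102 + (-63/151 - 329688/7) = 133102 - 49783329/1057 = 90905485/1057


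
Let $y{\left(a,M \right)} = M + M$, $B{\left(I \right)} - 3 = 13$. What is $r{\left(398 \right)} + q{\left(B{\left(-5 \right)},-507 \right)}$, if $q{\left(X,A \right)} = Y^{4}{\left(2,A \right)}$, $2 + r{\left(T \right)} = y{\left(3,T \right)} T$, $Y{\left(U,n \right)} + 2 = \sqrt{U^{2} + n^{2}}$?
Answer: $66082730903 - 2056456 \sqrt{257053} \approx 6.504 \cdot 10^{10}$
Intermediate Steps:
$B{\left(I \right)} = 16$ ($B{\left(I \right)} = 3 + 13 = 16$)
$y{\left(a,M \right)} = 2 M$
$Y{\left(U,n \right)} = -2 + \sqrt{U^{2} + n^{2}}$
$r{\left(T \right)} = -2 + 2 T^{2}$ ($r{\left(T \right)} = -2 + 2 T T = -2 + 2 T^{2}$)
$q{\left(X,A \right)} = \left(-2 + \sqrt{4 + A^{2}}\right)^{4}$ ($q{\left(X,A \right)} = \left(-2 + \sqrt{2^{2} + A^{2}}\right)^{4} = \left(-2 + \sqrt{4 + A^{2}}\right)^{4}$)
$r{\left(398 \right)} + q{\left(B{\left(-5 \right)},-507 \right)} = \left(-2 + 2 \cdot 398^{2}\right) + \left(-2 + \sqrt{4 + \left(-507\right)^{2}}\right)^{4} = \left(-2 + 2 \cdot 158404\right) + \left(-2 + \sqrt{4 + 257049}\right)^{4} = \left(-2 + 316808\right) + \left(-2 + \sqrt{257053}\right)^{4} = 316806 + \left(-2 + \sqrt{257053}\right)^{4}$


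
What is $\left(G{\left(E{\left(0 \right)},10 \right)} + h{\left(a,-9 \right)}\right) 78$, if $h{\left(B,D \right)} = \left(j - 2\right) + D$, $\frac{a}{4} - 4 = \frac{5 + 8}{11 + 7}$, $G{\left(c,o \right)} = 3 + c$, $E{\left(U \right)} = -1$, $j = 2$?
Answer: $-546$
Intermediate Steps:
$a = \frac{170}{9}$ ($a = 16 + 4 \frac{5 + 8}{11 + 7} = 16 + 4 \cdot \frac{13}{18} = 16 + \frac{26}{9} = \frac{170}{9} \approx 18.889$)
$h{\left(B,D \right)} = D$ ($h{\left(B,D \right)} = \left(2 - 2\right) + D = 0 + D = D$)
$\left(G{\left(E{\left(0 \right)},10 \right)} + h{\left(a,-9 \right)}\right) 78 = \left(\left(3 - 1\right) - 9\right) 78 = \left(2 - 9\right) 78 = \left(-7\right) 78 = -546$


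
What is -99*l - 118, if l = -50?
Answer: 4832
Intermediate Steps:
-99*l - 118 = -99*(-50) - 118 = 4950 - 118 = 4832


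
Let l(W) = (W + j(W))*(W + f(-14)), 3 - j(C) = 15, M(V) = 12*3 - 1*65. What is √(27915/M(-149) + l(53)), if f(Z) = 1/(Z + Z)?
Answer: √199278401/406 ≈ 34.770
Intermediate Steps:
M(V) = -29 (M(V) = 36 - 65 = -29)
j(C) = -12 (j(C) = 3 - 1*15 = 3 - 15 = -12)
f(Z) = 1/(2*Z)
l(W) = (-12 + W)*(-1/28 + W) (l(W) = (W - 12)*(W + (½)/(-14)) = (-12 + W)*(W + (½)*(-1/14)) = (-12 + W)*(W - 1/28) = (-12 + W)*(-1/28 + W))
√(27915/M(-149) + l(53)) = √(27915/(-29) + (3/7 + 53² - 337/28*53)) = √(27915*(-1/29) + (3/7 + 2809 - 17861/28)) = √(-27915/29 + 60803/28) = √(981667/812) = √199278401/406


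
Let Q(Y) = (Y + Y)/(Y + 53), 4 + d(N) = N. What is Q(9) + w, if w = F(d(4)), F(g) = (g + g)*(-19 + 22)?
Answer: 9/31 ≈ 0.29032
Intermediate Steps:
d(N) = -4 + N
F(g) = 6*g (F(g) = (2*g)*3 = 6*g)
Q(Y) = 2*Y/(53 + Y) (Q(Y) = (2*Y)/(53 + Y) = 2*Y/(53 + Y))
w = 0 (w = 6*(-4 + 4) = 6*0 = 0)
Q(9) + w = 2*9/(53 + 9) + 0 = 2*9/62 + 0 = 2*9*(1/62) + 0 = 9/31 + 0 = 9/31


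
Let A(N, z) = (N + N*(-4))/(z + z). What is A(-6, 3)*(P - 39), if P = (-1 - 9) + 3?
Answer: -138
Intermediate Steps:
P = -7 (P = -10 + 3 = -7)
A(N, z) = -3*N/(2*z) (A(N, z) = (N - 4*N)/((2*z)) = (-3*N)*(1/(2*z)) = -3*N/(2*z))
A(-6, 3)*(P - 39) = (-3/2*(-6)/3)*(-7 - 39) = -3/2*(-6)*⅓*(-46) = 3*(-46) = -138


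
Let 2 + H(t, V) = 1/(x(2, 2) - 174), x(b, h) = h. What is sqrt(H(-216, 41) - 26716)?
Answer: I*sqrt(197606371)/86 ≈ 163.46*I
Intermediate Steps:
H(t, V) = -345/172 (H(t, V) = -2 + 1/(2 - 174) = -2 + 1/(-172) = -2 - 1/172 = -345/172)
sqrt(H(-216, 41) - 26716) = sqrt(-345/172 - 26716) = sqrt(-4595497/172) = I*sqrt(197606371)/86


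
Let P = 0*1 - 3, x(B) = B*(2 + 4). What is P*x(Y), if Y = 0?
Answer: 0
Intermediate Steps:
x(B) = 6*B (x(B) = B*6 = 6*B)
P = -3 (P = 0 - 3 = -3)
P*x(Y) = -18*0 = -3*0 = 0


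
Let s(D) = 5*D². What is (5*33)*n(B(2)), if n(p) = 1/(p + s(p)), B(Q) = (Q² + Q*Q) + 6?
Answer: 165/994 ≈ 0.16600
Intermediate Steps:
B(Q) = 6 + 2*Q² (B(Q) = (Q² + Q²) + 6 = 2*Q² + 6 = 6 + 2*Q²)
n(p) = 1/(p + 5*p²)
(5*33)*n(B(2)) = (5*33)*(1/((6 + 2*2²)*(1 + 5*(6 + 2*2²)))) = 165*(1/((6 + 2*4)*(1 + 5*(6 + 2*4)))) = 165*(1/((6 + 8)*(1 + 5*(6 + 8)))) = 165*(1/(14*(1 + 5*14))) = 165*(1/(14*(1 + 70))) = 165*((1/14)/71) = 165*((1/14)*(1/71)) = 165*(1/994) = 165/994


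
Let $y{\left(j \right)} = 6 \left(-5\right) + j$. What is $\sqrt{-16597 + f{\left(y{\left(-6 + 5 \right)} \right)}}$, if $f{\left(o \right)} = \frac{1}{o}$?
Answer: $\frac{2 i \sqrt{3987437}}{31} \approx 128.83 i$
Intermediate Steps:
$y{\left(j \right)} = -30 + j$
$\sqrt{-16597 + f{\left(y{\left(-6 + 5 \right)} \right)}} = \sqrt{-16597 + \frac{1}{-30 + \left(-6 + 5\right)}} = \sqrt{-16597 + \frac{1}{-30 - 1}} = \sqrt{-16597 + \frac{1}{-31}} = \sqrt{-16597 - \frac{1}{31}} = \sqrt{- \frac{514508}{31}} = \frac{2 i \sqrt{3987437}}{31}$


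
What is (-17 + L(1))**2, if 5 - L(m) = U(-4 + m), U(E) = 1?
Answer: 169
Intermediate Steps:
L(m) = 4 (L(m) = 5 - 1*1 = 5 - 1 = 4)
(-17 + L(1))**2 = (-17 + 4)**2 = (-13)**2 = 169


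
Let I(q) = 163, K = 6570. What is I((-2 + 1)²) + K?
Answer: 6733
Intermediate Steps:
I((-2 + 1)²) + K = 163 + 6570 = 6733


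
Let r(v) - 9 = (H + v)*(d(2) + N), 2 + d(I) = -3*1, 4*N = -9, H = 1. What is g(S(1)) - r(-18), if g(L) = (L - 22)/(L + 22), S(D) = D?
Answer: -12251/92 ≈ -133.16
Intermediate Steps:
N = -9/4 (N = (1/4)*(-9) = -9/4 ≈ -2.2500)
d(I) = -5 (d(I) = -2 - 3*1 = -2 - 3 = -5)
r(v) = 7/4 - 29*v/4 (r(v) = 9 + (1 + v)*(-5 - 9/4) = 9 + (1 + v)*(-29/4) = 9 + (-29/4 - 29*v/4) = 7/4 - 29*v/4)
g(L) = (-22 + L)/(22 + L)
g(S(1)) - r(-18) = (-22 + 1)/(22 + 1) - (7/4 - 29/4*(-18)) = -21/23 - (7/4 + 261/2) = (1/23)*(-21) - 1*529/4 = -21/23 - 529/4 = -12251/92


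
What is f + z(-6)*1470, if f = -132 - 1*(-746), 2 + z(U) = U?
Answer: -11146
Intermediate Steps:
z(U) = -2 + U
f = 614 (f = -132 + 746 = 614)
f + z(-6)*1470 = 614 + (-2 - 6)*1470 = 614 - 8*1470 = 614 - 11760 = -11146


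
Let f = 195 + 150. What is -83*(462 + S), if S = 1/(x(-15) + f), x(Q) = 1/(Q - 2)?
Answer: -224862355/5864 ≈ -38346.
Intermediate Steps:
f = 345
x(Q) = 1/(-2 + Q)
S = 17/5864 (S = 1/(1/(-2 - 15) + 345) = 1/(1/(-17) + 345) = 1/(-1/17 + 345) = 1/(5864/17) = 17/5864 ≈ 0.0028990)
-83*(462 + S) = -83*(462 + 17/5864) = -83*2709185/5864 = -224862355/5864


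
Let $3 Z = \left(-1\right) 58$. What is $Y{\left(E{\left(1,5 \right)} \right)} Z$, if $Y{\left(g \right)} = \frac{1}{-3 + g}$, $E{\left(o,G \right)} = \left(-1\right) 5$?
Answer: $\frac{29}{12} \approx 2.4167$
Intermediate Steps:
$E{\left(o,G \right)} = -5$
$Z = - \frac{58}{3}$ ($Z = \frac{\left(-1\right) 58}{3} = \frac{1}{3} \left(-58\right) = - \frac{58}{3} \approx -19.333$)
$Y{\left(E{\left(1,5 \right)} \right)} Z = \frac{1}{-3 - 5} \left(- \frac{58}{3}\right) = \frac{1}{-8} \left(- \frac{58}{3}\right) = \left(- \frac{1}{8}\right) \left(- \frac{58}{3}\right) = \frac{29}{12}$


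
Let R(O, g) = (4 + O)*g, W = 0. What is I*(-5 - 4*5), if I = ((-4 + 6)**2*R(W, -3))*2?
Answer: 2400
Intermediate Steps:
R(O, g) = g*(4 + O)
I = -96 (I = ((-4 + 6)**2*(-3*(4 + 0)))*2 = (2**2*(-3*4))*2 = (4*(-12))*2 = -48*2 = -96)
I*(-5 - 4*5) = -96*(-5 - 4*5) = -96*(-5 - 20) = -96*(-25) = 2400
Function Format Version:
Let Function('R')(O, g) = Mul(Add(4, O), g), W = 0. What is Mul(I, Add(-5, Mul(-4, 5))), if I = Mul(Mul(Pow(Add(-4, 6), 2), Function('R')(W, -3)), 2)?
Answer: 2400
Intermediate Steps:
Function('R')(O, g) = Mul(g, Add(4, O))
I = -96 (I = Mul(Mul(Pow(Add(-4, 6), 2), Mul(-3, Add(4, 0))), 2) = Mul(Mul(Pow(2, 2), Mul(-3, 4)), 2) = Mul(Mul(4, -12), 2) = Mul(-48, 2) = -96)
Mul(I, Add(-5, Mul(-4, 5))) = Mul(-96, Add(-5, Mul(-4, 5))) = Mul(-96, Add(-5, -20)) = Mul(-96, -25) = 2400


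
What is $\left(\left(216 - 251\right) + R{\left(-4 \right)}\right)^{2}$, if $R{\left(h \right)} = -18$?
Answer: $2809$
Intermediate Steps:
$\left(\left(216 - 251\right) + R{\left(-4 \right)}\right)^{2} = \left(\left(216 - 251\right) - 18\right)^{2} = \left(-35 - 18\right)^{2} = \left(-53\right)^{2} = 2809$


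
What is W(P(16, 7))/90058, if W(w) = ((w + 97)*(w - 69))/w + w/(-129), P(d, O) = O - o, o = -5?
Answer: -89069/15489976 ≈ -0.0057501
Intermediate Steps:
P(d, O) = 5 + O (P(d, O) = O - 1*(-5) = O + 5 = 5 + O)
W(w) = -w/129 + (-69 + w)*(97 + w)/w (W(w) = ((97 + w)*(-69 + w))/w + w*(-1/129) = ((-69 + w)*(97 + w))/w - w/129 = (-69 + w)*(97 + w)/w - w/129 = -w/129 + (-69 + w)*(97 + w)/w)
W(P(16, 7))/90058 = (28 - 6693/(5 + 7) + 128*(5 + 7)/129)/90058 = (28 - 6693/12 + (128/129)*12)*(1/90058) = (28 - 6693*1/12 + 512/43)*(1/90058) = (28 - 2231/4 + 512/43)*(1/90058) = -89069/172*1/90058 = -89069/15489976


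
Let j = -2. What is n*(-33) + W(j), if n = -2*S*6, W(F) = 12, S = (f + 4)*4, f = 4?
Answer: 12684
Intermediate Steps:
S = 32 (S = (4 + 4)*4 = 8*4 = 32)
n = -384 (n = -2*32*6 = -64*6 = -384)
n*(-33) + W(j) = -384*(-33) + 12 = 12672 + 12 = 12684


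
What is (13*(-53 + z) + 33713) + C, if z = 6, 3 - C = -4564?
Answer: 37669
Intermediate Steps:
C = 4567 (C = 3 - 1*(-4564) = 3 + 4564 = 4567)
(13*(-53 + z) + 33713) + C = (13*(-53 + 6) + 33713) + 4567 = (13*(-47) + 33713) + 4567 = (-611 + 33713) + 4567 = 33102 + 4567 = 37669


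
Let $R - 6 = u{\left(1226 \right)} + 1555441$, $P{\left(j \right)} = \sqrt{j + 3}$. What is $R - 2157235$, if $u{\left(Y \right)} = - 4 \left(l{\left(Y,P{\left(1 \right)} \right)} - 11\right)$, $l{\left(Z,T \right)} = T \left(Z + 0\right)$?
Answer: $-611552$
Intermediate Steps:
$P{\left(j \right)} = \sqrt{3 + j}$
$l{\left(Z,T \right)} = T Z$
$u{\left(Y \right)} = 44 - 8 Y$ ($u{\left(Y \right)} = - 4 \left(\sqrt{3 + 1} Y - 11\right) = - 4 \left(\sqrt{4} Y - 11\right) = - 4 \left(2 Y - 11\right) = - 4 \left(-11 + 2 Y\right) = 44 - 8 Y$)
$R = 1545683$ ($R = 6 + \left(\left(44 - 9808\right) + 1555441\right) = 6 + \left(-9764 + 1555441\right) = 6 + 1545677 = 1545683$)
$R - 2157235 = 1545683 - 2157235 = -611552$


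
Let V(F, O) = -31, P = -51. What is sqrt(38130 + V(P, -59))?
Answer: sqrt(38099) ≈ 195.19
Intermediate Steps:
sqrt(38130 + V(P, -59)) = sqrt(38130 - 31) = sqrt(38099)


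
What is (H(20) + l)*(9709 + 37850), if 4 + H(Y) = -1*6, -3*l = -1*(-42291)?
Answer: -670914813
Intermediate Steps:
l = -14097 (l = -(-1)*(-42291)/3 = -⅓*42291 = -14097)
H(Y) = -10 (H(Y) = -4 - 1*6 = -4 - 6 = -10)
(H(20) + l)*(9709 + 37850) = (-10 - 14097)*(9709 + 37850) = -14107*47559 = -670914813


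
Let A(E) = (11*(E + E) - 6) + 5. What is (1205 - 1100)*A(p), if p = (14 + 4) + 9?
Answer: 62265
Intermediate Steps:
p = 27 (p = 18 + 9 = 27)
A(E) = -1 + 22*E (A(E) = (11*(2*E) - 6) + 5 = (22*E - 6) + 5 = (-6 + 22*E) + 5 = -1 + 22*E)
(1205 - 1100)*A(p) = (1205 - 1100)*(-1 + 22*27) = 105*(-1 + 594) = 105*593 = 62265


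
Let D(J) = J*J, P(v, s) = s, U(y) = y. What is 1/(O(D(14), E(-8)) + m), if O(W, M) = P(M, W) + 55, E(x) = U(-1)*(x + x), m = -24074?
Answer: -1/23823 ≈ -4.1976e-5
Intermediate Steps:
D(J) = J²
E(x) = -2*x (E(x) = -(x + x) = -2*x)
O(W, M) = 55 + W (O(W, M) = W + 55 = 55 + W)
1/(O(D(14), E(-8)) + m) = 1/((55 + 14²) - 24074) = 1/((55 + 196) - 24074) = 1/(251 - 24074) = 1/(-23823) = -1/23823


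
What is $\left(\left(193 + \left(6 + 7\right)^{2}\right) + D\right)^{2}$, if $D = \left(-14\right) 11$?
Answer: $43264$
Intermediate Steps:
$D = -154$
$\left(\left(193 + \left(6 + 7\right)^{2}\right) + D\right)^{2} = \left(\left(193 + \left(6 + 7\right)^{2}\right) - 154\right)^{2} = \left(\left(193 + 13^{2}\right) - 154\right)^{2} = \left(\left(193 + 169\right) - 154\right)^{2} = \left(362 - 154\right)^{2} = 208^{2} = 43264$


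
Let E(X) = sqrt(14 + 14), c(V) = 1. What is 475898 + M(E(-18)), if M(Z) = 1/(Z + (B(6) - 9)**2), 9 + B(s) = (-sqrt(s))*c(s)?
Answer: (157046341 + 951796*sqrt(7) + 17132328*sqrt(6))/(2*(165 + sqrt(7) + 18*sqrt(6))) ≈ 4.7590e+5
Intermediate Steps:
E(X) = 2*sqrt(7) (E(X) = sqrt(28) = 2*sqrt(7))
B(s) = -9 - sqrt(s) (B(s) = -9 - sqrt(s)*1 = -9 - sqrt(s))
M(Z) = 1/(Z + (-18 - sqrt(6))**2) (M(Z) = 1/(Z + ((-9 - sqrt(6)) - 9)**2) = 1/(Z + (-18 - sqrt(6))**2))
475898 + M(E(-18)) = 475898 + 1/(2*sqrt(7) + (18 + sqrt(6))**2) = 475898 + 1/((18 + sqrt(6))**2 + 2*sqrt(7))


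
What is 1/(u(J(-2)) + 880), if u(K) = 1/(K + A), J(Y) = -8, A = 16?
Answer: 8/7041 ≈ 0.0011362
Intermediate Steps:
u(K) = 1/(16 + K) (u(K) = 1/(K + 16) = 1/(16 + K))
1/(u(J(-2)) + 880) = 1/(1/(16 - 8) + 880) = 1/(1/8 + 880) = 1/(7041/8) = 8/7041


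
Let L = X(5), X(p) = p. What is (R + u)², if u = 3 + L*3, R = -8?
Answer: 100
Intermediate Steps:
L = 5
u = 18 (u = 3 + 5*3 = 3 + 15 = 18)
(R + u)² = (-8 + 18)² = 10² = 100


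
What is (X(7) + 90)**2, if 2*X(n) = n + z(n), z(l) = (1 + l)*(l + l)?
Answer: 89401/4 ≈ 22350.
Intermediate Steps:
z(l) = 2*l*(1 + l) (z(l) = (1 + l)*(2*l) = 2*l*(1 + l))
X(n) = n/2 + n*(1 + n) (X(n) = (n + 2*n*(1 + n))/2 = n/2 + n*(1 + n))
(X(7) + 90)**2 = ((1/2)*7*(3 + 2*7) + 90)**2 = ((1/2)*7*(3 + 14) + 90)**2 = ((1/2)*7*17 + 90)**2 = (119/2 + 90)**2 = (299/2)**2 = 89401/4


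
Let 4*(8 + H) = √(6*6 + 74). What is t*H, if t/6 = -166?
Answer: 7968 - 249*√110 ≈ 5356.5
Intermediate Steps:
t = -996 (t = 6*(-166) = -996)
H = -8 + √110/4 (H = -8 + √(6*6 + 74)/4 = -8 + √(36 + 74)/4 = -8 + √110/4 ≈ -5.3780)
t*H = -996*(-8 + √110/4) = 7968 - 249*√110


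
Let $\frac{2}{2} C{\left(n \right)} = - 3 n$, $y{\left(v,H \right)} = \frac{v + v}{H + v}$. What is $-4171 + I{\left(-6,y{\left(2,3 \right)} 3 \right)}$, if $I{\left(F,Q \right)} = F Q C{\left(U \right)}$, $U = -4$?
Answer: $- \frac{21719}{5} \approx -4343.8$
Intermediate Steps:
$y{\left(v,H \right)} = \frac{2 v}{H + v}$
$C{\left(n \right)} = - 3 n$
$I{\left(F,Q \right)} = 12 F Q$ ($I{\left(F,Q \right)} = F Q \left(\left(-3\right) \left(-4\right)\right) = F Q 12 = 12 F Q$)
$-4171 + I{\left(-6,y{\left(2,3 \right)} 3 \right)} = -4171 + 12 \left(-6\right) 2 \cdot 2 \frac{1}{3 + 2} \cdot 3 = -4171 + 12 \left(-6\right) 2 \cdot 2 \cdot \frac{1}{5} \cdot 3 = -4171 + 12 \left(-6\right) \frac{4}{5} \cdot 3 = -4171 + 12 \left(-6\right) \frac{12}{5} = -4171 - \frac{864}{5} = - \frac{21719}{5}$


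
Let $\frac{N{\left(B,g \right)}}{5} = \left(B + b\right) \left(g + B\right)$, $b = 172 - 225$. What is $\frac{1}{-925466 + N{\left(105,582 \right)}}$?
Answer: $- \frac{1}{746846} \approx -1.339 \cdot 10^{-6}$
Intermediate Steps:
$b = -53$
$N{\left(B,g \right)} = 5 \left(-53 + B\right) \left(B + g\right)$ ($N{\left(B,g \right)} = 5 \left(B - 53\right) \left(g + B\right) = 5 \left(-53 + B\right) \left(B + g\right)$)
$\frac{1}{-925466 + N{\left(105,582 \right)}} = \frac{1}{-925466 + \left(\left(-265\right) 105 - 154230 + 5 \cdot 105^{2} + 5 \cdot 105 \cdot 582\right)} = \frac{1}{-925466 + \left(-27825 - 154230 + 5 \cdot 11025 + 305550\right)} = \frac{1}{-925466 + \left(-27825 - 154230 + 55125 + 305550\right)} = \frac{1}{-925466 + 178620} = \frac{1}{-746846} = - \frac{1}{746846}$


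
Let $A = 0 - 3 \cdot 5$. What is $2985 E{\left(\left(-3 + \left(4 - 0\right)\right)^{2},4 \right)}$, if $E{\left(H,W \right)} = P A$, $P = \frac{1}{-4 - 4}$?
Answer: $\frac{44775}{8} \approx 5596.9$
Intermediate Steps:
$A = -15$ ($A = 0 - 15 = -15$)
$P = - \frac{1}{8}$ ($P = \frac{1}{-8} = - \frac{1}{8} \approx -0.125$)
$E{\left(H,W \right)} = \frac{15}{8}$ ($E{\left(H,W \right)} = \left(- \frac{1}{8}\right) \left(-15\right) = \frac{15}{8}$)
$2985 E{\left(\left(-3 + \left(4 - 0\right)\right)^{2},4 \right)} = 2985 \cdot \frac{15}{8} = \frac{44775}{8}$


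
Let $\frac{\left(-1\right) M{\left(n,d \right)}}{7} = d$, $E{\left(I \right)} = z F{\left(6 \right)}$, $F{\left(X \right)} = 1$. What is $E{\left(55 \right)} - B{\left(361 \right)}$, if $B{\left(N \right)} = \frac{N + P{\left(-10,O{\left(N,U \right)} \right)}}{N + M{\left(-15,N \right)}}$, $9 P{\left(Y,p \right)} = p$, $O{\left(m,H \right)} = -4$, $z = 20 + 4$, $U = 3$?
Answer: $\frac{471101}{19494} \approx 24.166$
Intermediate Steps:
$z = 24$
$E{\left(I \right)} = 24$ ($E{\left(I \right)} = 24 \cdot 1 = 24$)
$M{\left(n,d \right)} = - 7 d$
$P{\left(Y,p \right)} = \frac{p}{9}$
$B{\left(N \right)} = - \frac{- \frac{4}{9} + N}{6 N}$ ($B{\left(N \right)} = \frac{N + \frac{1}{9} \left(-4\right)}{N - 7 N} = \frac{N - \frac{4}{9}}{\left(-6\right) N} = \left(- \frac{4}{9} + N\right) \left(- \frac{1}{6 N}\right) = - \frac{- \frac{4}{9} + N}{6 N}$)
$E{\left(55 \right)} - B{\left(361 \right)} = 24 - \frac{4 - 3249}{54 \cdot 361} = 24 - \frac{1}{54} \cdot \frac{1}{361} \left(4 - 3249\right) = 24 - \frac{1}{54} \cdot \frac{1}{361} \left(-3245\right) = 24 - - \frac{3245}{19494} = 24 + \frac{3245}{19494} = \frac{471101}{19494}$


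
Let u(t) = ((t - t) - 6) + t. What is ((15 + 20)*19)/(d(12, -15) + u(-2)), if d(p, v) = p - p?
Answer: -665/8 ≈ -83.125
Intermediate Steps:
d(p, v) = 0
u(t) = -6 + t (u(t) = (0 - 6) + t = -6 + t)
((15 + 20)*19)/(d(12, -15) + u(-2)) = ((15 + 20)*19)/(0 + (-6 - 2)) = (35*19)/(0 - 8) = 665/(-8) = -⅛*665 = -665/8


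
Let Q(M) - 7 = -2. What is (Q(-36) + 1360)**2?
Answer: 1863225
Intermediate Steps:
Q(M) = 5 (Q(M) = 7 - 2 = 5)
(Q(-36) + 1360)**2 = (5 + 1360)**2 = 1365**2 = 1863225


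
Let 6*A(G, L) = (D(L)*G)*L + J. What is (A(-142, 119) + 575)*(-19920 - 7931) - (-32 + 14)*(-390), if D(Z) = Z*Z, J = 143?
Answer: 2221479159705/2 ≈ 1.1107e+12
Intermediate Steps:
D(Z) = Z**2
A(G, L) = 143/6 + G*L**3/6 (A(G, L) = ((L**2*G)*L + 143)/6 = ((G*L**2)*L + 143)/6 = (G*L**3 + 143)/6 = (143 + G*L**3)/6 = 143/6 + G*L**3/6)
(A(-142, 119) + 575)*(-19920 - 7931) - (-32 + 14)*(-390) = ((143/6 + (1/6)*(-142)*119**3) + 575)*(-19920 - 7931) - (-32 + 14)*(-390) = ((143/6 + (1/6)*(-142)*1685159) + 575)*(-27851) - (-18)*(-390) = ((143/6 - 119646289/3) + 575)*(-27851) - 1*7020 = (-79764145/2 + 575)*(-27851) - 7020 = -79762995/2*(-27851) - 7020 = 2221479173745/2 - 7020 = 2221479159705/2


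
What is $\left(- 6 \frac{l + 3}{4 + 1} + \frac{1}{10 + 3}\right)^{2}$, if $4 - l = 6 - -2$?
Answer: $\frac{6889}{4225} \approx 1.6305$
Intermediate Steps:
$l = -4$ ($l = 4 - \left(6 - -2\right) = 4 - \left(6 + 2\right) = 4 - 8 = -4$)
$\left(- 6 \frac{l + 3}{4 + 1} + \frac{1}{10 + 3}\right)^{2} = \left(- 6 \frac{-4 + 3}{4 + 1} + \frac{1}{10 + 3}\right)^{2} = \left(- 6 \left(- \frac{1}{5}\right) + \frac{1}{13}\right)^{2} = \left(- 6 \left(\left(-1\right) \frac{1}{5}\right) + \frac{1}{13}\right)^{2} = \left(\left(-6\right) \left(- \frac{1}{5}\right) + \frac{1}{13}\right)^{2} = \left(\frac{6}{5} + \frac{1}{13}\right)^{2} = \left(\frac{83}{65}\right)^{2} = \frac{6889}{4225}$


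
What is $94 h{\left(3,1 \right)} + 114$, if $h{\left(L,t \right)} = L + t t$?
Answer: $490$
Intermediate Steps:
$h{\left(L,t \right)} = L + t^{2}$
$94 h{\left(3,1 \right)} + 114 = 94 \left(3 + 1^{2}\right) + 114 = 94 \left(3 + 1\right) + 114 = 94 \cdot 4 + 114 = 376 + 114 = 490$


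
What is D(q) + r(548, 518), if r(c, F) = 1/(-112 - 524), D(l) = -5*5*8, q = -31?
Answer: -127201/636 ≈ -200.00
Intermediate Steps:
D(l) = -200 (D(l) = -25*8 = -200)
r(c, F) = -1/636 (r(c, F) = 1/(-636) = -1/636)
D(q) + r(548, 518) = -200 - 1/636 = -127201/636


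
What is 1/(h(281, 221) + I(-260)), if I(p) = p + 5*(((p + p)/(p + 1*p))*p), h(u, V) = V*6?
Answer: -1/234 ≈ -0.0042735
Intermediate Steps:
h(u, V) = 6*V
I(p) = 6*p (I(p) = p + 5*(((2*p)/(p + p))*p) = p + 5*(((2*p)/((2*p)))*p) = p + 5*(((2*p)*(1/(2*p)))*p) = p + 5*(1*p) = p + 5*p = 6*p)
1/(h(281, 221) + I(-260)) = 1/(6*221 + 6*(-260)) = 1/(1326 - 1560) = 1/(-234) = -1/234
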